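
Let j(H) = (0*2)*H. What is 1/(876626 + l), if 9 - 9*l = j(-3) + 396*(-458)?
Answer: 1/896779 ≈ 1.1151e-6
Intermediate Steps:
j(H) = 0 (j(H) = 0*H = 0)
l = 20153 (l = 1 - (0 + 396*(-458))/9 = 1 - (0 - 181368)/9 = 1 - 1/9*(-181368) = 1 + 20152 = 20153)
1/(876626 + l) = 1/(876626 + 20153) = 1/896779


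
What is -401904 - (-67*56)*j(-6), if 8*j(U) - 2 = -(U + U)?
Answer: -395338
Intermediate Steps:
j(U) = ¼ - U/4 (j(U) = ¼ + (-(U + U))/8 = ¼ + (-2*U)/8 = ¼ - U/4)
-401904 - (-67*56)*j(-6) = -401904 - (-67*56)*(¼ - ¼*(-6)) = -401904 - (-3752)*(¼ + 3/2) = -401904 - (-3752)*7/4 = -401904 - 1*(-6566) = -401904 + 6566 = -395338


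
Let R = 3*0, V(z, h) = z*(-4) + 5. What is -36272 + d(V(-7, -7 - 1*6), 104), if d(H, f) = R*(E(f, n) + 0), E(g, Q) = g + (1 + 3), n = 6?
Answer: -36272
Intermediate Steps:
V(z, h) = 5 - 4*z (V(z, h) = -4*z + 5 = 5 - 4*z)
E(g, Q) = 4 + g (E(g, Q) = g + 4 = 4 + g)
R = 0
d(H, f) = 0 (d(H, f) = 0*((4 + f) + 0) = 0*(4 + f) = 0)
-36272 + d(V(-7, -7 - 1*6), 104) = -36272 + 0 = -36272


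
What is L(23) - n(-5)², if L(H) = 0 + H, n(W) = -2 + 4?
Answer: 19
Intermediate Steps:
n(W) = 2
L(H) = H
L(23) - n(-5)² = 23 - 1*2² = 23 - 1*4 = 23 - 4 = 19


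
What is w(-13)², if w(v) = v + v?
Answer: 676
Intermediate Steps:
w(v) = 2*v
w(-13)² = (2*(-13))² = (-26)² = 676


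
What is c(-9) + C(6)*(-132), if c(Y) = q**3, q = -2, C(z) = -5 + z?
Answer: -140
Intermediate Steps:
c(Y) = -8 (c(Y) = (-2)**3 = -8)
c(-9) + C(6)*(-132) = -8 + (-5 + 6)*(-132) = -8 + 1*(-132) = -8 - 132 = -140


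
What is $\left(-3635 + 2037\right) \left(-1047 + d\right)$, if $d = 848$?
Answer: $318002$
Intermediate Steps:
$\left(-3635 + 2037\right) \left(-1047 + d\right) = \left(-3635 + 2037\right) \left(-1047 + 848\right) = \left(-1598\right) \left(-199\right) = 318002$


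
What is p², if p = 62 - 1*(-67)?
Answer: 16641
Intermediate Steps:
p = 129 (p = 62 + 67 = 129)
p² = 129² = 16641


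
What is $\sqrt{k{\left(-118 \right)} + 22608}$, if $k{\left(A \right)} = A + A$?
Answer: $2 \sqrt{5593} \approx 149.57$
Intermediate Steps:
$k{\left(A \right)} = 2 A$
$\sqrt{k{\left(-118 \right)} + 22608} = \sqrt{2 \left(-118\right) + 22608} = \sqrt{-236 + 22608} = \sqrt{22372} = 2 \sqrt{5593}$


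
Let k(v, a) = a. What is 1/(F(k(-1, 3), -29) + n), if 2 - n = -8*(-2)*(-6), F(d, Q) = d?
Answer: 1/101 ≈ 0.0099010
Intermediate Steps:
n = 98 (n = 2 - (-8*(-2))*(-6) = 2 - 16*(-6) = 2 - 1*(-96) = 2 + 96 = 98)
1/(F(k(-1, 3), -29) + n) = 1/(3 + 98) = 1/101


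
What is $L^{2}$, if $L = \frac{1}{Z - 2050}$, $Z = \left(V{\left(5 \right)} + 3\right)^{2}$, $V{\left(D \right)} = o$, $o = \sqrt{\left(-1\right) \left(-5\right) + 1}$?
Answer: $\frac{4141441}{17147955538081} + \frac{24420 \sqrt{6}}{17147955538081} \approx 2.45 \cdot 10^{-7}$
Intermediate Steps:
$o = \sqrt{6}$ ($o = \sqrt{5 + 1} = \sqrt{6} \approx 2.4495$)
$V{\left(D \right)} = \sqrt{6}$
$Z = \left(3 + \sqrt{6}\right)^{2}$ ($Z = \left(\sqrt{6} + 3\right)^{2} = \left(3 + \sqrt{6}\right)^{2} \approx 29.697$)
$L = \frac{1}{-2050 + \left(3 + \sqrt{6}\right)^{2}}$ ($L = \frac{1}{\left(3 + \sqrt{6}\right)^{2} - 2050} = \frac{1}{-2050 + \left(3 + \sqrt{6}\right)^{2}} \approx -0.00049498$)
$L^{2} = \left(- \frac{2035}{4141009} - \frac{6 \sqrt{6}}{4141009}\right)^{2}$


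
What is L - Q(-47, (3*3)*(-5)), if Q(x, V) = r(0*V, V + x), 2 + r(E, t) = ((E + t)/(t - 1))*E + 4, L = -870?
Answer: -872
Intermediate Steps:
r(E, t) = 2 + E*(E + t)/(-1 + t) (r(E, t) = -2 + (((E + t)/(t - 1))*E + 4) = -2 + (((E + t)/(-1 + t))*E + 4) = -2 + (E*(E + t)/(-1 + t) + 4) = -2 + (4 + E*(E + t)/(-1 + t)) = 2 + E*(E + t)/(-1 + t))
Q(x, V) = (-2 + 2*V + 2*x)/(-1 + V + x) (Q(x, V) = (-2 + (0*V)² + 2*(V + x) + (0*V)*(V + x))/(-1 + (V + x)) = (-2 + 0² + (2*V + 2*x) + 0*(V + x))/(-1 + V + x) = (-2 + 0 + (2*V + 2*x) + 0)/(-1 + V + x) = (-2 + 2*V + 2*x)/(-1 + V + x))
L - Q(-47, (3*3)*(-5)) = -870 - 1*2 = -870 - 2 = -872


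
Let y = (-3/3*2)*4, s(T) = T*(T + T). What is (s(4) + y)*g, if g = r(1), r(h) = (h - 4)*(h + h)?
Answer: -144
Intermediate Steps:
r(h) = 2*h*(-4 + h) (r(h) = (-4 + h)*(2*h) = 2*h*(-4 + h))
g = -6 (g = 2*1*(-4 + 1) = 2*1*(-3) = -6)
s(T) = 2*T**2 (s(T) = T*(2*T) = 2*T**2)
y = -8 (y = (-3*1/3*2)*4 = -1*2*4 = -2*4 = -8)
(s(4) + y)*g = (2*4**2 - 8)*(-6) = (2*16 - 8)*(-6) = (32 - 8)*(-6) = 24*(-6) = -144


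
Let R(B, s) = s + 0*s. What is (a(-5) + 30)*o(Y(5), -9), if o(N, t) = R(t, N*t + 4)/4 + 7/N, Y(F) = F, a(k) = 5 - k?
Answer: -354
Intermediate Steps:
R(B, s) = s (R(B, s) = s + 0 = s)
o(N, t) = 1 + 7/N + N*t/4 (o(N, t) = (N*t + 4)/4 + 7/N = (4 + N*t)*(1/4) + 7/N = (1 + N*t/4) + 7/N = 1 + 7/N + N*t/4)
(a(-5) + 30)*o(Y(5), -9) = ((5 - 1*(-5)) + 30)*(1 + 7/5 + (1/4)*5*(-9)) = ((5 + 5) + 30)*(1 + 7*(1/5) - 45/4) = (10 + 30)*(1 + 7/5 - 45/4) = 40*(-177/20) = -354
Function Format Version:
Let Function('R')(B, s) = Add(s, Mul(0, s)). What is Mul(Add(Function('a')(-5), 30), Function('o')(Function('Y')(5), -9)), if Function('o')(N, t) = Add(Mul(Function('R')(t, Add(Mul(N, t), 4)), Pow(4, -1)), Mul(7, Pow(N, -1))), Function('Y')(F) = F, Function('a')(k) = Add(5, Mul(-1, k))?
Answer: -354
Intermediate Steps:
Function('R')(B, s) = s (Function('R')(B, s) = Add(s, 0) = s)
Function('o')(N, t) = Add(1, Mul(7, Pow(N, -1)), Mul(Rational(1, 4), N, t)) (Function('o')(N, t) = Add(Mul(Add(Mul(N, t), 4), Pow(4, -1)), Mul(7, Pow(N, -1))) = Add(Mul(Add(4, Mul(N, t)), Rational(1, 4)), Mul(7, Pow(N, -1))) = Add(Add(1, Mul(Rational(1, 4), N, t)), Mul(7, Pow(N, -1))) = Add(1, Mul(7, Pow(N, -1)), Mul(Rational(1, 4), N, t)))
Mul(Add(Function('a')(-5), 30), Function('o')(Function('Y')(5), -9)) = Mul(Add(Add(5, Mul(-1, -5)), 30), Add(1, Mul(7, Pow(5, -1)), Mul(Rational(1, 4), 5, -9))) = Mul(Add(Add(5, 5), 30), Add(1, Mul(7, Rational(1, 5)), Rational(-45, 4))) = Mul(Add(10, 30), Add(1, Rational(7, 5), Rational(-45, 4))) = Mul(40, Rational(-177, 20)) = -354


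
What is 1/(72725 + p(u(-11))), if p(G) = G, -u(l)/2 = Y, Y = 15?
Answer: 1/72695 ≈ 1.3756e-5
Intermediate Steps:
u(l) = -30 (u(l) = -2*15 = -30)
1/(72725 + p(u(-11))) = 1/(72725 - 30) = 1/72695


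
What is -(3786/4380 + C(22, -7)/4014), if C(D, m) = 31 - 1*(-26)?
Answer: -214537/244185 ≈ -0.87858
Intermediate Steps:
C(D, m) = 57 (C(D, m) = 31 + 26 = 57)
-(3786/4380 + C(22, -7)/4014) = -(3786/4380 + 57/4014) = -(3786*(1/4380) + 57*(1/4014)) = -(631/730 + 19/1338) = -1*214537/244185 = -214537/244185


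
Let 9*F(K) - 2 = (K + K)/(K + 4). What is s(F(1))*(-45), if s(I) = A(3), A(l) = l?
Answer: -135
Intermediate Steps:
F(K) = 2/9 + 2*K/(9*(4 + K)) (F(K) = 2/9 + ((K + K)/(K + 4))/9 = 2/9 + ((2*K)/(4 + K))/9 = 2/9 + (2*K/(4 + K))/9 = 2/9 + 2*K/(9*(4 + K)))
s(I) = 3
s(F(1))*(-45) = 3*(-45) = -135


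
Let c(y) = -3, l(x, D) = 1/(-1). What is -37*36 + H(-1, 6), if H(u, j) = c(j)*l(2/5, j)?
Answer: -1329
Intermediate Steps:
l(x, D) = -1
H(u, j) = 3 (H(u, j) = -3*(-1) = 3)
-37*36 + H(-1, 6) = -37*36 + 3 = -1332 + 3 = -1329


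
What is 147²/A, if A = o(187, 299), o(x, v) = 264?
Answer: 7203/88 ≈ 81.852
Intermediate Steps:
A = 264
147²/A = 147²/264 = 21609*(1/264) = 7203/88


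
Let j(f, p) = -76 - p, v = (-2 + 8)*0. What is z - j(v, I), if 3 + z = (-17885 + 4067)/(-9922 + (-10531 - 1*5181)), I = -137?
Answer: -116197/1831 ≈ -63.461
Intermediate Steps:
v = 0 (v = 6*0 = 0)
z = -4506/1831 (z = -3 + (-17885 + 4067)/(-9922 + (-10531 - 1*5181)) = -3 - 13818/(-9922 + (-10531 - 5181)) = -3 - 13818/(-9922 - 15712) = -3 - 13818/(-25634) = -3 - 13818*(-1/25634) = -3 + 987/1831 = -4506/1831 ≈ -2.4609)
z - j(v, I) = -4506/1831 - (-76 - 1*(-137)) = -4506/1831 - (-76 + 137) = -4506/1831 - 1*61 = -4506/1831 - 61 = -116197/1831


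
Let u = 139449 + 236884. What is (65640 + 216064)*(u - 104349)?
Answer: 76618980736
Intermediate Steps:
u = 376333
(65640 + 216064)*(u - 104349) = (65640 + 216064)*(376333 - 104349) = 281704*271984 = 76618980736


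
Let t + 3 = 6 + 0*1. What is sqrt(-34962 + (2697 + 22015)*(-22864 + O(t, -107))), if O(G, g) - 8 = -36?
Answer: I*sqrt(565742066) ≈ 23785.0*I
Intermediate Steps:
t = 3 (t = -3 + (6 + 0*1) = -3 + (6 + 0) = -3 + 6 = 3)
O(G, g) = -28 (O(G, g) = 8 - 36 = -28)
sqrt(-34962 + (2697 + 22015)*(-22864 + O(t, -107))) = sqrt(-34962 + (2697 + 22015)*(-22864 - 28)) = sqrt(-34962 + 24712*(-22892)) = sqrt(-34962 - 565707104) = sqrt(-565742066) = I*sqrt(565742066)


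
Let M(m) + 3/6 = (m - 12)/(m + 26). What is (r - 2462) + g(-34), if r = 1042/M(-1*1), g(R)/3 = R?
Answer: -182864/51 ≈ -3585.6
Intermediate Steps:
g(R) = 3*R
M(m) = -½ + (-12 + m)/(26 + m) (M(m) = -½ + (m - 12)/(m + 26) = -½ + (-12 + m)/(26 + m))
r = -52100/51 (r = 1042/(((-50 - 1*1)/(2*(26 - 1*1)))) = 1042/(((-50 - 1)/(2*(26 - 1)))) = 1042/(((½)*(-51)/25)) = 1042/(((½)*(1/25)*(-51))) = 1042/(-51/50) = 1042*(-50/51) = -52100/51 ≈ -1021.6)
(r - 2462) + g(-34) = (-52100/51 - 2462) + 3*(-34) = -177662/51 - 102 = -182864/51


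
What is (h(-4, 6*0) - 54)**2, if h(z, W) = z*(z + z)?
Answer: 484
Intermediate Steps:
h(z, W) = 2*z**2 (h(z, W) = z*(2*z) = 2*z**2)
(h(-4, 6*0) - 54)**2 = (2*(-4)**2 - 54)**2 = (2*16 - 54)**2 = (32 - 54)**2 = (-22)**2 = 484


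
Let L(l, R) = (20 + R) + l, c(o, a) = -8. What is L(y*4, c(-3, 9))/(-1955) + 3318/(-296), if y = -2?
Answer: -3243937/289340 ≈ -11.212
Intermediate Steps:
L(l, R) = 20 + R + l
L(y*4, c(-3, 9))/(-1955) + 3318/(-296) = (20 - 8 - 2*4)/(-1955) + 3318/(-296) = (20 - 8 - 8)*(-1/1955) + 3318*(-1/296) = 4*(-1/1955) - 1659/148 = -4/1955 - 1659/148 = -3243937/289340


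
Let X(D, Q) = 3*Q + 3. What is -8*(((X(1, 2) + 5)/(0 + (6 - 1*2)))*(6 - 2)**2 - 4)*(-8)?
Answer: 3328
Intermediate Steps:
X(D, Q) = 3 + 3*Q
-8*(((X(1, 2) + 5)/(0 + (6 - 1*2)))*(6 - 2)**2 - 4)*(-8) = -8*((((3 + 3*2) + 5)/(0 + (6 - 1*2)))*(6 - 2)**2 - 4)*(-8) = -8*((((3 + 6) + 5)/(0 + (6 - 2)))*4**2 - 4)*(-8) = -8*(((9 + 5)/(0 + 4))*16 - 4)*(-8) = -8*((14/4)*16 - 4)*(-8) = -8*((14*(1/4))*16 - 4)*(-8) = -8*((7/2)*16 - 4)*(-8) = -8*(56 - 4)*(-8) = -8*52*(-8) = -416*(-8) = 3328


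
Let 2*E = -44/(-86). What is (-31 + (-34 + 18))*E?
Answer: -517/43 ≈ -12.023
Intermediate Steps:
E = 11/43 (E = (-44/(-86))/2 = (-44*(-1/86))/2 = (1/2)*(22/43) = 11/43 ≈ 0.25581)
(-31 + (-34 + 18))*E = (-31 + (-34 + 18))*(11/43) = (-31 - 16)*(11/43) = -47*11/43 = -517/43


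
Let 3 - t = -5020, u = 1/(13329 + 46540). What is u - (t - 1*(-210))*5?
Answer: -1566472384/59869 ≈ -26165.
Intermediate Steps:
u = 1/59869 ≈ 1.6703e-5
t = 5023 (t = 3 - 1*(-5020) = 3 + 5020 = 5023)
u - (t - 1*(-210))*5 = 1/59869 - (5023 - 1*(-210))*5 = 1/59869 - (5023 + 210)*5 = 1/59869 - 5233*5 = 1/59869 - 1*26165 = 1/59869 - 26165 = -1566472384/59869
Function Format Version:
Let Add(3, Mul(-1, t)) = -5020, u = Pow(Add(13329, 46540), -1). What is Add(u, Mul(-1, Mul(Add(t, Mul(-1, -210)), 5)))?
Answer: Rational(-1566472384, 59869) ≈ -26165.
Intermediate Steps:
u = Rational(1, 59869) (u = Pow(59869, -1) = Rational(1, 59869) ≈ 1.6703e-5)
t = 5023 (t = Add(3, Mul(-1, -5020)) = Add(3, 5020) = 5023)
Add(u, Mul(-1, Mul(Add(t, Mul(-1, -210)), 5))) = Add(Rational(1, 59869), Mul(-1, Mul(Add(5023, Mul(-1, -210)), 5))) = Add(Rational(1, 59869), Mul(-1, Mul(Add(5023, 210), 5))) = Add(Rational(1, 59869), Mul(-1, Mul(5233, 5))) = Add(Rational(1, 59869), Mul(-1, 26165)) = Add(Rational(1, 59869), -26165) = Rational(-1566472384, 59869)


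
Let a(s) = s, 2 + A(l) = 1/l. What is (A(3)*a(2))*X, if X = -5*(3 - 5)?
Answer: -100/3 ≈ -33.333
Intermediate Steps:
A(l) = -2 + 1/l
X = 10 (X = -5*(-2) = 10)
(A(3)*a(2))*X = ((-2 + 1/3)*2)*10 = -5/3*2*10 = -10/3*10 = -100/3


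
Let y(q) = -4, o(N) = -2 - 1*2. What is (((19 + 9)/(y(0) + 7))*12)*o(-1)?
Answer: -448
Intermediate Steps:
o(N) = -4 (o(N) = -2 - 2 = -4)
(((19 + 9)/(y(0) + 7))*12)*o(-1) = (((19 + 9)/(-4 + 7))*12)*(-4) = ((28/3)*12)*(-4) = 112*(-4) = -448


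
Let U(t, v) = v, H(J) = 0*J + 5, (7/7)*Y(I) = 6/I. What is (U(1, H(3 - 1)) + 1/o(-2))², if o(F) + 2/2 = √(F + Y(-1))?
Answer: 8*(-23*I + 10*√2)/(-7*I + 4*√2) ≈ 23.802 - 3.0729*I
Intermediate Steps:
Y(I) = 6/I
H(J) = 5 (H(J) = 0 + 5 = 5)
o(F) = -1 + √(-6 + F) (o(F) = -1 + √(F + 6/(-1)) = -1 + √(F + 6*(-1)) = -1 + √(F - 6) = -1 + √(-6 + F))
(U(1, H(3 - 1)) + 1/o(-2))² = (5 + 1/(-1 + √(-6 - 2)))² = (5 + 1/(-1 + √(-8)))² = (5 + 1/(-1 + 2*I*√2))²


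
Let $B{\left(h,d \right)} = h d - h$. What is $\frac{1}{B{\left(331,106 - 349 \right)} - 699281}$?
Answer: $- \frac{1}{780045} \approx -1.282 \cdot 10^{-6}$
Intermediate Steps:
$B{\left(h,d \right)} = - h + d h$ ($B{\left(h,d \right)} = d h - h = - h + d h$)
$\frac{1}{B{\left(331,106 - 349 \right)} - 699281} = \frac{1}{331 \left(-1 + \left(106 - 349\right)\right) - 699281} = \frac{1}{331 \left(-1 - 243\right) - 699281} = \frac{1}{331 \left(-244\right) - 699281} = \frac{1}{-80764 - 699281} = \frac{1}{-780045} = - \frac{1}{780045}$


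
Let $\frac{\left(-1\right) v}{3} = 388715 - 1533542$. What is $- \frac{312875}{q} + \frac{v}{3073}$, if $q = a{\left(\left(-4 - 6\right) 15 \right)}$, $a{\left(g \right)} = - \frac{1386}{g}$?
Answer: $- \frac{3320465252}{101409} \approx -32743.0$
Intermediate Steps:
$v = 3434481$ ($v = - 3 \left(388715 - 1533542\right) = \left(-3\right) \left(-1144827\right) = 3434481$)
$q = \frac{231}{25}$ ($q = - \frac{1386}{\left(-4 - 6\right) 15} = - \frac{1386}{\left(-10\right) 15} = - \frac{1386}{-150} = \left(-1386\right) \left(- \frac{1}{150}\right) = \frac{231}{25} \approx 9.24$)
$- \frac{312875}{q} + \frac{v}{3073} = - \frac{312875}{\frac{231}{25}} + \frac{3434481}{3073} = \left(-312875\right) \frac{25}{231} + 3434481 \cdot \frac{1}{3073} = - \frac{7821875}{231} + \frac{3434481}{3073} = - \frac{3320465252}{101409}$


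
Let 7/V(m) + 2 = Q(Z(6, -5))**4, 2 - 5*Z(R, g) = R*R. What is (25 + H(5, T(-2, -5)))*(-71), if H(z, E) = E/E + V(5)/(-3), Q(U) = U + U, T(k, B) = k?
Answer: -118402827163/64140378 ≈ -1846.0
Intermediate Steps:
Z(R, g) = 2/5 - R**2/5 (Z(R, g) = 2/5 - R*R/5 = 2/5 - R**2/5)
Q(U) = 2*U
V(m) = 4375/21380126 (V(m) = 7/(-2 + (2*(2/5 - 1/5*6**2))**4) = 7/(-2 + (2*(2/5 - 1/5*36))**4) = 7/(-2 + (2*(2/5 - 36/5))**4) = 7/(-2 + (2*(-34/5))**4) = 7/(-2 + (-68/5)**4) = 7/(-2 + 21381376/625) = 7/(21380126/625) = 7*(625/21380126) = 4375/21380126)
H(z, E) = 64136003/64140378 (H(z, E) = E/E + (4375/21380126)/(-3) = 1 + (4375/21380126)*(-1/3) = 1 - 4375/64140378 = 64136003/64140378)
(25 + H(5, T(-2, -5)))*(-71) = (25 + 64136003/64140378)*(-71) = (1667645453/64140378)*(-71) = -118402827163/64140378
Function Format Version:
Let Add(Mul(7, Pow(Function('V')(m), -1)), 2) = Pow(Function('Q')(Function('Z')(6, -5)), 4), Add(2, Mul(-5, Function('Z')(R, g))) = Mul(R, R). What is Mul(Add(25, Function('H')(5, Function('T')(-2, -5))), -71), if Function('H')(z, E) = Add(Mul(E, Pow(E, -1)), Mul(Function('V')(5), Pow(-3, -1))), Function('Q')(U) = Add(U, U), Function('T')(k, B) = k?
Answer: Rational(-118402827163, 64140378) ≈ -1846.0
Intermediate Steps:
Function('Z')(R, g) = Add(Rational(2, 5), Mul(Rational(-1, 5), Pow(R, 2))) (Function('Z')(R, g) = Add(Rational(2, 5), Mul(Rational(-1, 5), Mul(R, R))) = Add(Rational(2, 5), Mul(Rational(-1, 5), Pow(R, 2))))
Function('Q')(U) = Mul(2, U)
Function('V')(m) = Rational(4375, 21380126) (Function('V')(m) = Mul(7, Pow(Add(-2, Pow(Mul(2, Add(Rational(2, 5), Mul(Rational(-1, 5), Pow(6, 2)))), 4)), -1)) = Mul(7, Pow(Add(-2, Pow(Mul(2, Add(Rational(2, 5), Mul(Rational(-1, 5), 36))), 4)), -1)) = Mul(7, Pow(Add(-2, Pow(Mul(2, Add(Rational(2, 5), Rational(-36, 5))), 4)), -1)) = Mul(7, Pow(Add(-2, Pow(Mul(2, Rational(-34, 5)), 4)), -1)) = Mul(7, Pow(Add(-2, Pow(Rational(-68, 5), 4)), -1)) = Mul(7, Pow(Add(-2, Rational(21381376, 625)), -1)) = Mul(7, Pow(Rational(21380126, 625), -1)) = Mul(7, Rational(625, 21380126)) = Rational(4375, 21380126))
Function('H')(z, E) = Rational(64136003, 64140378) (Function('H')(z, E) = Add(Mul(E, Pow(E, -1)), Mul(Rational(4375, 21380126), Pow(-3, -1))) = Add(1, Mul(Rational(4375, 21380126), Rational(-1, 3))) = Add(1, Rational(-4375, 64140378)) = Rational(64136003, 64140378))
Mul(Add(25, Function('H')(5, Function('T')(-2, -5))), -71) = Mul(Add(25, Rational(64136003, 64140378)), -71) = Mul(Rational(1667645453, 64140378), -71) = Rational(-118402827163, 64140378)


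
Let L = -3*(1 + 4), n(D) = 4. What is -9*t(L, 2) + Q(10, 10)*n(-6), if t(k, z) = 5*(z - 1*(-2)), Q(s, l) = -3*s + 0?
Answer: -300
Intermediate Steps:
Q(s, l) = -3*s
L = -15 (L = -3*5 = -15)
t(k, z) = 10 + 5*z (t(k, z) = 5*(z + 2) = 5*(2 + z) = 10 + 5*z)
-9*t(L, 2) + Q(10, 10)*n(-6) = -9*(10 + 5*2) - 3*10*4 = -9*(10 + 10) - 30*4 = -9*20 - 120 = -180 - 120 = -300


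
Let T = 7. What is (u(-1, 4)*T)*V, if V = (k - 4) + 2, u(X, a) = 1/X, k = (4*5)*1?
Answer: -126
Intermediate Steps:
k = 20 (k = 20*1 = 20)
V = 18 (V = (20 - 4) + 2 = 16 + 2 = 18)
(u(-1, 4)*T)*V = (7/(-1))*18 = -1*7*18 = -7*18 = -126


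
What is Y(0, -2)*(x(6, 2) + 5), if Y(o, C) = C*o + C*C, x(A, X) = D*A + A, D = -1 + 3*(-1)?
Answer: -52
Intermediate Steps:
D = -4 (D = -1 - 3 = -4)
x(A, X) = -3*A (x(A, X) = -4*A + A = -3*A)
Y(o, C) = C**2 + C*o (Y(o, C) = C*o + C**2 = C**2 + C*o)
Y(0, -2)*(x(6, 2) + 5) = (-2*(-2 + 0))*(-3*6 + 5) = (-2*(-2))*(-18 + 5) = 4*(-13) = -52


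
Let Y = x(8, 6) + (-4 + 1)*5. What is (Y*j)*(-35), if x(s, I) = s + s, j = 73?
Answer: -2555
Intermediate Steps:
x(s, I) = 2*s
Y = 1 (Y = 2*8 + (-4 + 1)*5 = 16 - 3*5 = 16 - 15 = 1)
(Y*j)*(-35) = (1*73)*(-35) = 73*(-35) = -2555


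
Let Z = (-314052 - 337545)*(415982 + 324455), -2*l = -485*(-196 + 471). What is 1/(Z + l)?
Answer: -2/964932922403 ≈ -2.0727e-12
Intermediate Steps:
l = 133375/2 (l = -(-485)*(-196 + 471)/2 = -(-485)*275/2 = -½*(-133375) = 133375/2 ≈ 66688.)
Z = -482466527889 (Z = -651597*740437 = -482466527889)
1/(Z + l) = 1/(-482466527889 + 133375/2) = 1/(-964932922403/2) = -2/964932922403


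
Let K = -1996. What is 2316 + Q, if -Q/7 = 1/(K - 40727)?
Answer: 98946475/42723 ≈ 2316.0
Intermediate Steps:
Q = 7/42723 (Q = -7/(-1996 - 40727) = -7/(-42723) = -7*(-1/42723) = 7/42723 ≈ 0.00016385)
2316 + Q = 2316 + 7/42723 = 98946475/42723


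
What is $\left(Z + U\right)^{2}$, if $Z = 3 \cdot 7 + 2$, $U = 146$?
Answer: $28561$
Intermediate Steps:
$Z = 23$ ($Z = 21 + 2 = 23$)
$\left(Z + U\right)^{2} = \left(23 + 146\right)^{2} = 169^{2} = 28561$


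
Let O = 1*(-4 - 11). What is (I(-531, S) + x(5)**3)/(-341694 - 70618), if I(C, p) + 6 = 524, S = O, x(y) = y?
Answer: -643/412312 ≈ -0.0015595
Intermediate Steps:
O = -15 (O = 1*(-15) = -15)
S = -15
I(C, p) = 518 (I(C, p) = -6 + 524 = 518)
(I(-531, S) + x(5)**3)/(-341694 - 70618) = (518 + 5**3)/(-341694 - 70618) = (518 + 125)/(-412312) = 643*(-1/412312) = -643/412312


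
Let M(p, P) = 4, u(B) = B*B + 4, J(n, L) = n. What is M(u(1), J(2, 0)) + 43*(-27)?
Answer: -1157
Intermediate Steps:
u(B) = 4 + B² (u(B) = B² + 4 = 4 + B²)
M(u(1), J(2, 0)) + 43*(-27) = 4 + 43*(-27) = 4 - 1161 = -1157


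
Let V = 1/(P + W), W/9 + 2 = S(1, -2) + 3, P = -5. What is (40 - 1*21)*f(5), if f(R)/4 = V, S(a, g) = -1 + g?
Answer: -76/23 ≈ -3.3043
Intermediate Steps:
W = -18 (W = -18 + 9*((-1 - 2) + 3) = -18 + 9*(-3 + 3) = -18 + 9*0 = -18 + 0 = -18)
V = -1/23 (V = 1/(-5 - 18) = 1/(-23) = -1/23 ≈ -0.043478)
f(R) = -4/23 (f(R) = 4*(-1/23) = -4/23)
(40 - 1*21)*f(5) = (40 - 1*21)*(-4/23) = (40 - 21)*(-4/23) = 19*(-4/23) = -76/23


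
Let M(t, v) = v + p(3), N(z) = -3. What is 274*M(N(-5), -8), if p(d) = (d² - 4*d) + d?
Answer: -2192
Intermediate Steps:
p(d) = d² - 3*d
M(t, v) = v (M(t, v) = v + 3*(-3 + 3) = v + 3*0 = v + 0 = v)
274*M(N(-5), -8) = 274*(-8) = -2192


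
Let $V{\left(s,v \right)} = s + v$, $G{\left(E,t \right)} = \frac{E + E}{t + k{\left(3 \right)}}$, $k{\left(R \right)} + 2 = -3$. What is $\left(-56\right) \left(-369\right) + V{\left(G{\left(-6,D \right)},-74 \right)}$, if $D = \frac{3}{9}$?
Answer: $\frac{144148}{7} \approx 20593.0$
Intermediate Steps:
$D = \frac{1}{3}$ ($D = 3 \cdot \frac{1}{9} = \frac{1}{3} \approx 0.33333$)
$k{\left(R \right)} = -5$ ($k{\left(R \right)} = -2 - 3 = -5$)
$G{\left(E,t \right)} = \frac{2 E}{-5 + t}$ ($G{\left(E,t \right)} = \frac{E + E}{t - 5} = \frac{2 E}{-5 + t}$)
$\left(-56\right) \left(-369\right) + V{\left(G{\left(-6,D \right)},-74 \right)} = \left(-56\right) \left(-369\right) - \left(74 + \frac{12}{-5 + \frac{1}{3}}\right) = 20664 - \left(74 + \frac{12}{- \frac{14}{3}}\right) = 20664 - \left(74 + 12 \left(- \frac{3}{14}\right)\right) = 20664 + \left(\frac{18}{7} - 74\right) = 20664 - \frac{500}{7} = \frac{144148}{7}$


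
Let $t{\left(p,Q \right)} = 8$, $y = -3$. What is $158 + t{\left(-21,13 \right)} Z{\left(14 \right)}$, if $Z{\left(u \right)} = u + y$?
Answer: $246$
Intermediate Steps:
$Z{\left(u \right)} = -3 + u$ ($Z{\left(u \right)} = u - 3 = -3 + u$)
$158 + t{\left(-21,13 \right)} Z{\left(14 \right)} = 158 + 8 \left(-3 + 14\right) = 158 + 8 \cdot 11 = 158 + 88 = 246$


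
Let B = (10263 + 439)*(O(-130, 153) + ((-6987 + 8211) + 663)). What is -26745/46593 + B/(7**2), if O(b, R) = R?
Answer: 339073597645/761019 ≈ 4.4555e+5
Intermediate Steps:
B = 21832080 (B = (10263 + 439)*(153 + ((-6987 + 8211) + 663)) = 10702*(153 + (1224 + 663)) = 10702*(153 + 1887) = 10702*2040 = 21832080)
-26745/46593 + B/(7**2) = -26745/46593 + 21832080/(7**2) = -26745*1/46593 + 21832080/49 = -8915/15531 + 21832080*(1/49) = -8915/15531 + 21832080/49 = 339073597645/761019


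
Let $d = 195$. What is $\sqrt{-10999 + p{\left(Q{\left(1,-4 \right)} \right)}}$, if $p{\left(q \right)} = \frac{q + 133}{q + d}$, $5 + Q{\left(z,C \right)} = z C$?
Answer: $\frac{i \sqrt{98985}}{3} \approx 104.87 i$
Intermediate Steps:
$Q{\left(z,C \right)} = -5 + C z$ ($Q{\left(z,C \right)} = -5 + z C = -5 + C z$)
$p{\left(q \right)} = \frac{133 + q}{195 + q}$ ($p{\left(q \right)} = \frac{q + 133}{q + 195} = \frac{133 + q}{195 + q}$)
$\sqrt{-10999 + p{\left(Q{\left(1,-4 \right)} \right)}} = \sqrt{-10999 + \frac{133 - 9}{195 - 9}} = \sqrt{-10999 + \frac{1}{186} \cdot 124} = \sqrt{-10999 + \frac{2}{3}} = \sqrt{- \frac{32995}{3}} = \frac{i \sqrt{98985}}{3}$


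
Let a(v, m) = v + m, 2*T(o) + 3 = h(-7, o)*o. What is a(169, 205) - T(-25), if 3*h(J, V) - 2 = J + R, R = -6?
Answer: 989/3 ≈ 329.67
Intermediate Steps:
h(J, V) = -4/3 + J/3 (h(J, V) = ⅔ + (J - 6)/3 = ⅔ + (-6 + J)/3 = ⅔ + (-2 + J/3) = -4/3 + J/3)
T(o) = -3/2 - 11*o/6 (T(o) = -3/2 + ((-4/3 + (⅓)*(-7))*o)/2 = -3/2 + ((-4/3 - 7/3)*o)/2 = -3/2 + (-11*o/3)/2 = -3/2 - 11*o/6)
a(v, m) = m + v
a(169, 205) - T(-25) = (205 + 169) - (-3/2 - 11/6*(-25)) = 374 - (-3/2 + 275/6) = 374 - 1*133/3 = 374 - 133/3 = 989/3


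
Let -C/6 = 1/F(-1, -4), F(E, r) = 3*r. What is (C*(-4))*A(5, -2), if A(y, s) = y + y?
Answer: -20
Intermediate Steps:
A(y, s) = 2*y
C = ½ (C = -6/(3*(-4)) = -6/(-12) = -6*(-1/12) = ½ ≈ 0.50000)
(C*(-4))*A(5, -2) = ((½)*(-4))*(2*5) = -2*10 = -20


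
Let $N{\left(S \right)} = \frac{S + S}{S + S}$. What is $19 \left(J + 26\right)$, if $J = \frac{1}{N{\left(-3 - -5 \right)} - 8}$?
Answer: $\frac{3439}{7} \approx 491.29$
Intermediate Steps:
$N{\left(S \right)} = 1$ ($N{\left(S \right)} = \frac{2 S}{2 S} = 2 S \frac{1}{2 S} = 1$)
$J = - \frac{1}{7}$ ($J = \frac{1}{1 - 8} = \frac{1}{-7} = - \frac{1}{7} \approx -0.14286$)
$19 \left(J + 26\right) = 19 \left(- \frac{1}{7} + 26\right) = 19 \cdot \frac{181}{7} = \frac{3439}{7}$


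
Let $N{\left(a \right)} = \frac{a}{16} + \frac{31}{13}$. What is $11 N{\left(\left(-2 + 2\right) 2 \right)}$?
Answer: $\frac{341}{13} \approx 26.231$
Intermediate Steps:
$N{\left(a \right)} = \frac{31}{13} + \frac{a}{16}$ ($N{\left(a \right)} = a \frac{1}{16} + 31 \cdot \frac{1}{13} = \frac{a}{16} + \frac{31}{13} = \frac{31}{13} + \frac{a}{16}$)
$11 N{\left(\left(-2 + 2\right) 2 \right)} = 11 \left(\frac{31}{13} + \frac{\left(-2 + 2\right) 2}{16}\right) = 11 \left(\frac{31}{13} + \frac{0 \cdot 2}{16}\right) = 11 \left(\frac{31}{13} + \frac{1}{16} \cdot 0\right) = 11 \left(\frac{31}{13} + 0\right) = 11 \cdot \frac{31}{13} = \frac{341}{13}$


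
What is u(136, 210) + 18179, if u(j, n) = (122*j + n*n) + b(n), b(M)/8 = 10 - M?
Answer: 77271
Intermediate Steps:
b(M) = 80 - 8*M (b(M) = 8*(10 - M) = 80 - 8*M)
u(j, n) = 80 + n² - 8*n + 122*j (u(j, n) = (122*j + n*n) + (80 - 8*n) = (122*j + n²) + (80 - 8*n) = (n² + 122*j) + (80 - 8*n) = 80 + n² - 8*n + 122*j)
u(136, 210) + 18179 = (80 + 210² - 8*210 + 122*136) + 18179 = (80 + 44100 - 1680 + 16592) + 18179 = 59092 + 18179 = 77271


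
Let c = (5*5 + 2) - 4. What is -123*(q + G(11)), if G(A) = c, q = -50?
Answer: 3321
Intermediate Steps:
c = 23 (c = (25 + 2) - 4 = 27 - 4 = 23)
G(A) = 23
-123*(q + G(11)) = -123*(-50 + 23) = -123*(-27) = 3321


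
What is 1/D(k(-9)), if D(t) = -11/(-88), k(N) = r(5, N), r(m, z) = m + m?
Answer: 8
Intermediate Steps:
r(m, z) = 2*m
k(N) = 10 (k(N) = 2*5 = 10)
D(t) = ⅛ (D(t) = -11*(-1/88) = ⅛)
1/D(k(-9)) = 1/(⅛) = 8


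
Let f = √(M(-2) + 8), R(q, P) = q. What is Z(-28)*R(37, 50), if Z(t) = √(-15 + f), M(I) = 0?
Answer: 37*√(-15 + 2*√2) ≈ 129.08*I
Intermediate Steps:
f = 2*√2 (f = √(0 + 8) = √8 = 2*√2 ≈ 2.8284)
Z(t) = √(-15 + 2*√2)
Z(-28)*R(37, 50) = √(-15 + 2*√2)*37 = 37*√(-15 + 2*√2)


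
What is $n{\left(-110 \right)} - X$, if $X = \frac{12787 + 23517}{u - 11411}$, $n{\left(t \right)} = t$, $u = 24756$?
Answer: $- \frac{1504254}{13345} \approx -112.72$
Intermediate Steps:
$X = \frac{36304}{13345}$ ($X = \frac{12787 + 23517}{24756 - 11411} = \frac{36304}{13345} \approx 2.7204$)
$n{\left(-110 \right)} - X = -110 - \frac{36304}{13345} = - \frac{1504254}{13345}$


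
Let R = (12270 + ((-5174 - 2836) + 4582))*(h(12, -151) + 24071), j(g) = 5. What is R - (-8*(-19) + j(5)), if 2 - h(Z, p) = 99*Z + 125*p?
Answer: 369241763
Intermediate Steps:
h(Z, p) = 2 - 125*p - 99*Z (h(Z, p) = 2 - (99*Z + 125*p) = 2 + (-125*p - 99*Z) = 2 - 125*p - 99*Z)
R = 369241920 (R = (12270 + ((-5174 - 2836) + 4582))*((2 - 125*(-151) - 99*12) + 24071) = (12270 + (-8010 + 4582))*((2 + 18875 - 1188) + 24071) = (12270 - 3428)*(17689 + 24071) = 8842*41760 = 369241920)
R - (-8*(-19) + j(5)) = 369241920 - (-8*(-19) + 5) = 369241920 - (152 + 5) = 369241920 - 1*157 = 369241920 - 157 = 369241763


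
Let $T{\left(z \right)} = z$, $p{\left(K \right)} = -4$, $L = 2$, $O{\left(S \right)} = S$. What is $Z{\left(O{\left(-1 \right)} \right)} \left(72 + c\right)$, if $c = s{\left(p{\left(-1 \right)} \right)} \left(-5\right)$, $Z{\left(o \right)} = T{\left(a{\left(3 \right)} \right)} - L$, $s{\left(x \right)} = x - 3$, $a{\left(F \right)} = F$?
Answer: $107$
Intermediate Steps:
$s{\left(x \right)} = -3 + x$
$Z{\left(o \right)} = 1$ ($Z{\left(o \right)} = 3 - 2 = 1$)
$c = 35$ ($c = \left(-3 - 4\right) \left(-5\right) = \left(-7\right) \left(-5\right) = 35$)
$Z{\left(O{\left(-1 \right)} \right)} \left(72 + c\right) = 1 \left(72 + 35\right) = 1 \cdot 107 = 107$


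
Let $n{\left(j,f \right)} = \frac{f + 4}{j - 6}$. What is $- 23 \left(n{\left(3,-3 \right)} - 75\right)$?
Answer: $\frac{5198}{3} \approx 1732.7$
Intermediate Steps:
$n{\left(j,f \right)} = \frac{4 + f}{-6 + j}$
$- 23 \left(n{\left(3,-3 \right)} - 75\right) = - 23 \left(\frac{4 - 3}{-6 + 3} - 75\right) = - 23 \left(\frac{1}{-3} \cdot 1 - 75\right) = - 23 \left(\left(- \frac{1}{3}\right) 1 - 75\right) = - 23 \left(- \frac{1}{3} - 75\right) = \left(-23\right) \left(- \frac{226}{3}\right) = \frac{5198}{3}$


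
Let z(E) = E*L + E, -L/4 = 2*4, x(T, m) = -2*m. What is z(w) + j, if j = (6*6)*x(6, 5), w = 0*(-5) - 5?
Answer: -205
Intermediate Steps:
w = -5 (w = 0 - 5 = -5)
j = -360 (j = (6*6)*(-2*5) = 36*(-10) = -360)
L = -32 (L = -8*4 = -4*8 = -32)
z(E) = -31*E (z(E) = E*(-32) + E = -32*E + E = -31*E)
z(w) + j = -31*(-5) - 360 = 155 - 360 = -205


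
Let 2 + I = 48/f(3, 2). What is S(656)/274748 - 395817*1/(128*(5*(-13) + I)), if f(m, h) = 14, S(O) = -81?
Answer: 190311222513/3912411520 ≈ 48.643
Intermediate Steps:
I = 10/7 (I = -2 + 48/14 = -2 + 48*(1/14) = -2 + 24/7 = 10/7 ≈ 1.4286)
S(656)/274748 - 395817*1/(128*(5*(-13) + I)) = -81/274748 - 395817*1/(128*(5*(-13) + 10/7)) = -81*1/274748 - 395817*1/(128*(-65 + 10/7)) = -81/274748 - 395817/((-445/7*128)) = -81/274748 - 395817/(-56960/7) = -81/274748 - 395817*(-7/56960) = -81/274748 + 2770719/56960 = 190311222513/3912411520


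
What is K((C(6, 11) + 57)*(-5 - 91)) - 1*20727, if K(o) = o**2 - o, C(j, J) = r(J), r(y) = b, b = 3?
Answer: 33162633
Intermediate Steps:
r(y) = 3
C(j, J) = 3
K((C(6, 11) + 57)*(-5 - 91)) - 1*20727 = ((3 + 57)*(-5 - 91))*(-1 + (3 + 57)*(-5 - 91)) - 1*20727 = (60*(-96))*(-1 + 60*(-96)) - 20727 = -5760*(-1 - 5760) - 20727 = -5760*(-5761) - 20727 = 33183360 - 20727 = 33162633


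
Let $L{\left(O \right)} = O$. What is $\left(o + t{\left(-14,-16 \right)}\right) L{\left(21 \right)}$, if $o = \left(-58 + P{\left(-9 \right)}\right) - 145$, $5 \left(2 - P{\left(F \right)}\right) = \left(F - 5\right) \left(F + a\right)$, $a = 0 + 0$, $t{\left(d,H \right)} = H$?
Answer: $- \frac{25431}{5} \approx -5086.2$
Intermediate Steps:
$a = 0$
$P{\left(F \right)} = 2 - \frac{F \left(-5 + F\right)}{5}$ ($P{\left(F \right)} = 2 - \frac{\left(F - 5\right) \left(F + 0\right)}{5} = 2 - \frac{\left(-5 + F\right) F}{5} = 2 - \frac{F \left(-5 + F\right)}{5}$)
$o = - \frac{1131}{5}$ ($o = \left(-58 - \left(7 + \frac{81}{5}\right)\right) - 145 = \left(-58 - \frac{116}{5}\right) - 145 = - \frac{406}{5} - 145 = - \frac{1131}{5} \approx -226.2$)
$\left(o + t{\left(-14,-16 \right)}\right) L{\left(21 \right)} = \left(- \frac{1131}{5} - 16\right) 21 = \left(- \frac{1211}{5}\right) 21 = - \frac{25431}{5}$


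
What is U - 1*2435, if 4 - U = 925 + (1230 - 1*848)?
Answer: -3738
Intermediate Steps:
U = -1303 (U = 4 - (925 + (1230 - 1*848)) = 4 - (925 + (1230 - 848)) = 4 - (925 + 382) = 4 - 1*1307 = 4 - 1307 = -1303)
U - 1*2435 = -1303 - 1*2435 = -1303 - 2435 = -3738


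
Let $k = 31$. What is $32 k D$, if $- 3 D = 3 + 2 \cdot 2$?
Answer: $- \frac{6944}{3} \approx -2314.7$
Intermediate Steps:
$D = - \frac{7}{3}$ ($D = - \frac{3 + 2 \cdot 2}{3} = - \frac{3 + 4}{3} = \left(- \frac{1}{3}\right) 7 = - \frac{7}{3} \approx -2.3333$)
$32 k D = 32 \cdot 31 \left(- \frac{7}{3}\right) = 992 \left(- \frac{7}{3}\right) = - \frac{6944}{3}$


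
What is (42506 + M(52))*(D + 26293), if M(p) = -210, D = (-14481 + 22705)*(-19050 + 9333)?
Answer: -3378871579240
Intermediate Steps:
D = -79912608 (D = 8224*(-9717) = -79912608)
(42506 + M(52))*(D + 26293) = (42506 - 210)*(-79912608 + 26293) = 42296*(-79886315) = -3378871579240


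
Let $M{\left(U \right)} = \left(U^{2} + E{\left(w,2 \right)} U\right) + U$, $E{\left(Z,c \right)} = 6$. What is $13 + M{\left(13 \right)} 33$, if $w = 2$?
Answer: $8593$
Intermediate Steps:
$M{\left(U \right)} = U^{2} + 7 U$ ($M{\left(U \right)} = \left(U^{2} + 6 U\right) + U = U^{2} + 7 U$)
$13 + M{\left(13 \right)} 33 = 13 + 13 \left(7 + 13\right) 33 = 13 + 13 \cdot 20 \cdot 33 = 13 + 260 \cdot 33 = 13 + 8580 = 8593$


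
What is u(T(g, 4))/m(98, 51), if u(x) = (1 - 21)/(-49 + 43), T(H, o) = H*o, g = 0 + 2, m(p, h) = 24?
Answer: 5/36 ≈ 0.13889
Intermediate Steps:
g = 2
u(x) = 10/3 (u(x) = -20/(-6) = -20*(-1/6) = 10/3)
u(T(g, 4))/m(98, 51) = (10/3)/24 = (10/3)*(1/24) = 5/36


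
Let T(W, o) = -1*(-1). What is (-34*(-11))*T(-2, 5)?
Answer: 374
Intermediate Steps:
T(W, o) = 1
(-34*(-11))*T(-2, 5) = -34*(-11)*1 = 374*1 = 374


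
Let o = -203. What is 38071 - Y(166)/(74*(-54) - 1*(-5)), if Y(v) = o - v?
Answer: 151940992/3991 ≈ 38071.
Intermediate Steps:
Y(v) = -203 - v
38071 - Y(166)/(74*(-54) - 1*(-5)) = 38071 - (-203 - 1*166)/(74*(-54) - 1*(-5)) = 38071 - (-203 - 166)/(-3996 + 5) = 38071 - (-369)/(-3991) = 38071 - (-369)*(-1)/3991 = 38071 - 1*369/3991 = 38071 - 369/3991 = 151940992/3991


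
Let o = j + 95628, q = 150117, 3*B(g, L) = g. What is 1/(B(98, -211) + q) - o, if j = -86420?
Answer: -4147734389/450449 ≈ -9208.0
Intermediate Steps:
B(g, L) = g/3
o = 9208 (o = -86420 + 95628 = 9208)
1/(B(98, -211) + q) - o = 1/((1/3)*98 + 150117) - 1*9208 = 1/(98/3 + 150117) - 9208 = 1/(450449/3) - 9208 = 3/450449 - 9208 = -4147734389/450449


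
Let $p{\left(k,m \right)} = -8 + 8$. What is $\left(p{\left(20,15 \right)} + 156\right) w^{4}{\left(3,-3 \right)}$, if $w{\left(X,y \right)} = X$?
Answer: $12636$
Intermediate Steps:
$p{\left(k,m \right)} = 0$
$\left(p{\left(20,15 \right)} + 156\right) w^{4}{\left(3,-3 \right)} = \left(0 + 156\right) 3^{4} = 156 \cdot 81 = 12636$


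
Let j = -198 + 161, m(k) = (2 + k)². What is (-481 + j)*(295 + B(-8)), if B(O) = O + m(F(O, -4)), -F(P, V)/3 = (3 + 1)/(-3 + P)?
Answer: -18587394/121 ≈ -1.5361e+5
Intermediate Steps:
F(P, V) = -12/(-3 + P) (F(P, V) = -3*(3 + 1)/(-3 + P) = -12/(-3 + P))
B(O) = O + (2 - 12/(-3 + O))²
j = -37
(-481 + j)*(295 + B(-8)) = (-481 - 37)*(295 + (-8 + 4*(-9 - 8)²/(-3 - 8)²)) = -518*(295 + (-8 + 4*(-17)²/(-11)²)) = -518*(295 + (-8 + 4*289*(1/121))) = -518*(295 + (-8 + 1156/121)) = -518*(295 + 188/121) = -518*35883/121 = -18587394/121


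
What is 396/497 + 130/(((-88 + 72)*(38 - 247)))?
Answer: 694417/830984 ≈ 0.83566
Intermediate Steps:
396/497 + 130/(((-88 + 72)*(38 - 247))) = 396*(1/497) + 130/((-16*(-209))) = 396/497 + 130/3344 = 396/497 + 130*(1/3344) = 396/497 + 65/1672 = 694417/830984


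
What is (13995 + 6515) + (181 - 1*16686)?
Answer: 4005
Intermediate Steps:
(13995 + 6515) + (181 - 1*16686) = 20510 + (181 - 16686) = 20510 - 16505 = 4005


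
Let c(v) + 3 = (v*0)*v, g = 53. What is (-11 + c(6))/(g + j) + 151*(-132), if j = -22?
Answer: -617906/31 ≈ -19932.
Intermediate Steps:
c(v) = -3 (c(v) = -3 + (v*0)*v = -3 + 0*v = -3 + 0 = -3)
(-11 + c(6))/(g + j) + 151*(-132) = (-11 - 3)/(53 - 22) + 151*(-132) = -14/31 - 19932 = -617906/31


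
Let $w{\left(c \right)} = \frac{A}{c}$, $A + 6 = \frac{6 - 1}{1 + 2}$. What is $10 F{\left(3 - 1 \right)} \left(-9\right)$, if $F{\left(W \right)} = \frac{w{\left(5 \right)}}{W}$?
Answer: $39$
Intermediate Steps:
$A = - \frac{13}{3}$ ($A = -6 + \frac{6 - 1}{1 + 2} = -6 + \frac{5}{3} = - \frac{13}{3} \approx -4.3333$)
$w{\left(c \right)} = - \frac{13}{3 c}$
$F{\left(W \right)} = - \frac{13}{15 W}$ ($F{\left(W \right)} = \frac{\left(- \frac{13}{3}\right) \frac{1}{5}}{W} = - \frac{13}{15 W}$)
$10 F{\left(3 - 1 \right)} \left(-9\right) = 10 \left(- \frac{13}{15 \left(3 - 1\right)}\right) \left(-9\right) = 10 \left(- \frac{13}{15 \cdot 2}\right) \left(-9\right) = 10 \left(\left(- \frac{13}{15}\right) \frac{1}{2}\right) \left(-9\right) = 10 \left(- \frac{13}{30}\right) \left(-9\right) = \left(- \frac{13}{3}\right) \left(-9\right) = 39$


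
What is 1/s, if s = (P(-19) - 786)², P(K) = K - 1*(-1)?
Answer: 1/646416 ≈ 1.5470e-6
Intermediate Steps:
P(K) = 1 + K (P(K) = K + 1 = 1 + K)
s = 646416 (s = ((1 - 19) - 786)² = (-18 - 786)² = (-804)² = 646416)
1/s = 1/646416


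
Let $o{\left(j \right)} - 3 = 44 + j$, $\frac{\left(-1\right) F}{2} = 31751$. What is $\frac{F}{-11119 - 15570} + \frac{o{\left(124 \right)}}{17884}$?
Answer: $\frac{1140233587}{477306076} \approx 2.3889$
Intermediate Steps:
$F = -63502$ ($F = \left(-2\right) 31751 = -63502$)
$o{\left(j \right)} = 47 + j$ ($o{\left(j \right)} = 3 + \left(44 + j\right) = 47 + j$)
$\frac{F}{-11119 - 15570} + \frac{o{\left(124 \right)}}{17884} = - \frac{63502}{-11119 - 15570} + \frac{47 + 124}{17884} = - \frac{63502}{-11119 - 15570} + 171 \cdot \frac{1}{17884} = - \frac{63502}{-26689} + \frac{171}{17884} = \left(-63502\right) \left(- \frac{1}{26689}\right) + \frac{171}{17884} = \frac{63502}{26689} + \frac{171}{17884} = \frac{1140233587}{477306076}$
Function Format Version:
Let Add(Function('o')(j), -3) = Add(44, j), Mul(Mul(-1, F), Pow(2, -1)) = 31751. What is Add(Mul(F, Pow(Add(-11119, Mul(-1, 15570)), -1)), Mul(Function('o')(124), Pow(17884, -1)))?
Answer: Rational(1140233587, 477306076) ≈ 2.3889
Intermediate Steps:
F = -63502 (F = Mul(-2, 31751) = -63502)
Function('o')(j) = Add(47, j) (Function('o')(j) = Add(3, Add(44, j)) = Add(47, j))
Add(Mul(F, Pow(Add(-11119, Mul(-1, 15570)), -1)), Mul(Function('o')(124), Pow(17884, -1))) = Add(Mul(-63502, Pow(Add(-11119, Mul(-1, 15570)), -1)), Mul(Add(47, 124), Pow(17884, -1))) = Add(Mul(-63502, Pow(Add(-11119, -15570), -1)), Mul(171, Rational(1, 17884))) = Add(Mul(-63502, Pow(-26689, -1)), Rational(171, 17884)) = Add(Mul(-63502, Rational(-1, 26689)), Rational(171, 17884)) = Add(Rational(63502, 26689), Rational(171, 17884)) = Rational(1140233587, 477306076)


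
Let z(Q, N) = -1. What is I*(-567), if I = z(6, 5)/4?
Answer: 567/4 ≈ 141.75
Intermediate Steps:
I = -¼ (I = -1/4 = -1*¼ = -¼ ≈ -0.25000)
I*(-567) = -¼*(-567) = 567/4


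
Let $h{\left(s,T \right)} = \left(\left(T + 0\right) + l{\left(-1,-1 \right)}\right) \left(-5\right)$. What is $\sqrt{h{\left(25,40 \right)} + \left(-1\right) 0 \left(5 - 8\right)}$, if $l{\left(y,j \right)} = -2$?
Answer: $i \sqrt{190} \approx 13.784 i$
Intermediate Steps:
$h{\left(s,T \right)} = 10 - 5 T$ ($h{\left(s,T \right)} = \left(\left(T + 0\right) - 2\right) \left(-5\right) = \left(T - 2\right) \left(-5\right) = \left(-2 + T\right) \left(-5\right) = 10 - 5 T$)
$\sqrt{h{\left(25,40 \right)} + \left(-1\right) 0 \left(5 - 8\right)} = \sqrt{\left(10 - 200\right) + \left(-1\right) 0 \left(5 - 8\right)} = \sqrt{\left(10 - 200\right) + 0 \left(5 - 8\right)} = \sqrt{-190 + 0 \left(-3\right)} = \sqrt{-190 + 0} = \sqrt{-190} = i \sqrt{190}$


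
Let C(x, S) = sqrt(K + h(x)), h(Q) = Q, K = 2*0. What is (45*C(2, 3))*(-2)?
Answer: -90*sqrt(2) ≈ -127.28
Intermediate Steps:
K = 0
C(x, S) = sqrt(x) (C(x, S) = sqrt(0 + x) = sqrt(x))
(45*C(2, 3))*(-2) = (45*sqrt(2))*(-2) = -90*sqrt(2)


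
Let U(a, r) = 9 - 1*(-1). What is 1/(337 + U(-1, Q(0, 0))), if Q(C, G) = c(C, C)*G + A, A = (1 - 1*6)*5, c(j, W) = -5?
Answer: 1/347 ≈ 0.0028818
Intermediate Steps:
A = -25 (A = (1 - 6)*5 = -5*5 = -25)
Q(C, G) = -25 - 5*G (Q(C, G) = -5*G - 25 = -25 - 5*G)
U(a, r) = 10 (U(a, r) = 9 + 1 = 10)
1/(337 + U(-1, Q(0, 0))) = 1/(337 + 10) = 1/347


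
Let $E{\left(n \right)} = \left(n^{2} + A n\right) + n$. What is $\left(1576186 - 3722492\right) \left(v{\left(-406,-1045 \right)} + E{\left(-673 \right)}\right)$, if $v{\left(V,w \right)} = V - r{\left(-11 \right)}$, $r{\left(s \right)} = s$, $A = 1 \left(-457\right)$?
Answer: $-1629951995132$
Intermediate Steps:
$A = -457$
$E{\left(n \right)} = n^{2} - 456 n$ ($E{\left(n \right)} = \left(n^{2} - 457 n\right) + n = n^{2} - 456 n$)
$v{\left(V,w \right)} = 11 + V$ ($v{\left(V,w \right)} = V - -11 = V + 11 = 11 + V$)
$\left(1576186 - 3722492\right) \left(v{\left(-406,-1045 \right)} + E{\left(-673 \right)}\right) = \left(1576186 - 3722492\right) \left(\left(11 - 406\right) - 673 \left(-456 - 673\right)\right) = - 2146306 \left(-395 - -759817\right) = - 2146306 \left(-395 + 759817\right) = \left(-2146306\right) 759422 = -1629951995132$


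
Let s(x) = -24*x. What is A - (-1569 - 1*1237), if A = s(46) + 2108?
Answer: 3810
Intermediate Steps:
A = 1004 (A = -24*46 + 2108 = -1104 + 2108 = 1004)
A - (-1569 - 1*1237) = 1004 - (-1569 - 1*1237) = 1004 - (-1569 - 1237) = 1004 - 1*(-2806) = 1004 + 2806 = 3810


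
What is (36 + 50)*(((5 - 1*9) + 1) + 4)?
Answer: 86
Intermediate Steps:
(36 + 50)*(((5 - 1*9) + 1) + 4) = 86*(((5 - 9) + 1) + 4) = 86*((-4 + 1) + 4) = 86*(-3 + 4) = 86*1 = 86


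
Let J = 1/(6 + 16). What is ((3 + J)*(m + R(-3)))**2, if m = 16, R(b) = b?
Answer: 758641/484 ≈ 1567.4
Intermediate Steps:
J = 1/22 ≈ 0.045455
((3 + J)*(m + R(-3)))**2 = ((3 + 1/22)*(16 - 3))**2 = ((67/22)*13)**2 = (871/22)**2 = 758641/484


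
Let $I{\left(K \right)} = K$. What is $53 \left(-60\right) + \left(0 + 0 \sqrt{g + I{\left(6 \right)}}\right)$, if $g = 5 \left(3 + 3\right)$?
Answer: $-3180$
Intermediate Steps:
$g = 30$ ($g = 5 \cdot 6 = 30$)
$53 \left(-60\right) + \left(0 + 0 \sqrt{g + I{\left(6 \right)}}\right) = 53 \left(-60\right) + \left(0 + 0 \sqrt{30 + 6}\right) = -3180 + \left(0 + 0 \sqrt{36}\right) = -3180 + \left(0 + 0 \cdot 6\right) = -3180 + \left(0 + 0\right) = -3180 + 0 = -3180$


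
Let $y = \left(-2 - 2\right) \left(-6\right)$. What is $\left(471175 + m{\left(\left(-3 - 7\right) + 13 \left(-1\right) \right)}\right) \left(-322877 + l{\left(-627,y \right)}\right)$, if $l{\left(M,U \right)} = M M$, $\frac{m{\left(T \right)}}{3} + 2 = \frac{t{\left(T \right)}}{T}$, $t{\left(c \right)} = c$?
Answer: $33100775344$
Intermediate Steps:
$m{\left(T \right)} = -3$ ($m{\left(T \right)} = -6 + 3 \frac{T}{T} = -6 + 3 \cdot 1 = -6 + 3 = -3$)
$y = 24$ ($y = \left(-4\right) \left(-6\right) = 24$)
$l{\left(M,U \right)} = M^{2}$
$\left(471175 + m{\left(\left(-3 - 7\right) + 13 \left(-1\right) \right)}\right) \left(-322877 + l{\left(-627,y \right)}\right) = \left(471175 - 3\right) \left(-322877 + \left(-627\right)^{2}\right) = 471172 \left(-322877 + 393129\right) = 471172 \cdot 70252 = 33100775344$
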